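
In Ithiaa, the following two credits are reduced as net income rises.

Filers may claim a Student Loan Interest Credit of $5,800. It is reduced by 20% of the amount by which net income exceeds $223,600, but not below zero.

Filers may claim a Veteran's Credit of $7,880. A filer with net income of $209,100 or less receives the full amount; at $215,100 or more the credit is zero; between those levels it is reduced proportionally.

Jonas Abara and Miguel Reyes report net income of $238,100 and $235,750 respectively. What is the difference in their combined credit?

$470

Jonas ($238,100): Student Loan Interest Credit: 20% of the $14,500 excess over $223,600 is $2,900; credit = $5,800 − $2,900 = $2,900. Veteran's Credit: $238,100 is at or above $215,100, so the credit is $0. total $2,900 + $0 = $2,900
Miguel ($235,750): Student Loan Interest Credit: 20% of the $12,150 excess over $223,600 is $2,430; credit = $5,800 − $2,430 = $3,370. Veteran's Credit: $235,750 is at or above $215,100, so the credit is $0. total $3,370 + $0 = $3,370
Difference: |$2,900 − $3,370| = $470.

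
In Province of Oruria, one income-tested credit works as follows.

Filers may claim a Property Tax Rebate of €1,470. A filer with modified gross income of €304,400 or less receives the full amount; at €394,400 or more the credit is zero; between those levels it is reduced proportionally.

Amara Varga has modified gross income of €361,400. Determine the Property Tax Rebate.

Property Tax Rebate: €361,400 is €57,000 into a €90,000 phase-out range, leaving 33,000/90,000 of the credit: €1,470 × 33,000/90,000 = €539.

€539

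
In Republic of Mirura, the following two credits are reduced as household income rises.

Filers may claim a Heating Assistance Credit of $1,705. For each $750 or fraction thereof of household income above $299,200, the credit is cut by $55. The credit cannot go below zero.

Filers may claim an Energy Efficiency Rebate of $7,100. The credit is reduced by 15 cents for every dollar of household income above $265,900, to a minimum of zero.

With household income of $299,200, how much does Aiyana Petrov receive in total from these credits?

Heating Assistance Credit: $299,200 is at or below the $299,200 threshold, so the full $1,705 applies.
Energy Efficiency Rebate: 15% of the $33,300 excess over $265,900 is $4,995; credit = $7,100 − $4,995 = $2,105.
Total: $1,705 + $2,105 = $3,810.

$3,810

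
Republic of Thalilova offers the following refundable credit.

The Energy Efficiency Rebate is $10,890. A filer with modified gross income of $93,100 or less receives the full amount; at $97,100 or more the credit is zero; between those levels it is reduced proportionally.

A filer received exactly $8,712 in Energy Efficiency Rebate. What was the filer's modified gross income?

$93,900

$8,712 is 8,712/10,890 of the full $10,890, so 2,178/10,890 of the $4,000 range has been used: income = $93,100 + $4,000 × 2,178/10,890 = $93,900.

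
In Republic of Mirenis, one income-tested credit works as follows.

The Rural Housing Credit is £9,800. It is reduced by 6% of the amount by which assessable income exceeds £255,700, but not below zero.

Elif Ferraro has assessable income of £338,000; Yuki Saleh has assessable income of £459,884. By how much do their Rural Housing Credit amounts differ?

Elif (£338,000): Rural Housing Credit: 6% of the £82,300 excess over £255,700 is £4,938; credit = £9,800 − £4,938 = £4,862.
Yuki (£459,884): Rural Housing Credit: 6% of the £204,184 excess over £255,700 is £12,251.04 ≥ base, so the credit is £0.
Difference: |£4,862 − £0| = £4,862.

£4,862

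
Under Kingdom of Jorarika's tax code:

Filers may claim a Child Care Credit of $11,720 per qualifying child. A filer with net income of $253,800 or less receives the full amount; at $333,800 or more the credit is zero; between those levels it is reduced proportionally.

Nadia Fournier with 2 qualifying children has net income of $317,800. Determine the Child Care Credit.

$4,688

Child Care Credit: base = 2 × $11,720 = $23,440. $317,800 is $64,000 into a $80,000 phase-out range, leaving 16,000/80,000 of the credit: $23,440 × 16,000/80,000 = $4,688.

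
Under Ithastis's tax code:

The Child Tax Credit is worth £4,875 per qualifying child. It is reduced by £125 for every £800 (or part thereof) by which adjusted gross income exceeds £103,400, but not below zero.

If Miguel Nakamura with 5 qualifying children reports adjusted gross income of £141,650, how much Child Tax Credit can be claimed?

£18,375

Child Tax Credit: base = 5 × £4,875 = £24,375. income exceeds £103,400 by £38,250, which is 48 full-or-partial £800 increments; reduction = 48 × £125 = £6,000, leaving £18,375.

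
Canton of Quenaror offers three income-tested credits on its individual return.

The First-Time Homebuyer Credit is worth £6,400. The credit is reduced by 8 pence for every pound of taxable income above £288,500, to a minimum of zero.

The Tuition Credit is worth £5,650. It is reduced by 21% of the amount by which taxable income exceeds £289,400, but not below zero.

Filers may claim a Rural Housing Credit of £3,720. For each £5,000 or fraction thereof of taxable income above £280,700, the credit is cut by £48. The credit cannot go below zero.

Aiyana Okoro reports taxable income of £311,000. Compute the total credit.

First-Time Homebuyer Credit: 8% of the £22,500 excess over £288,500 is £1,800; credit = £6,400 − £1,800 = £4,600.
Tuition Credit: 21% of the £21,600 excess over £289,400 is £4,536; credit = £5,650 − £4,536 = £1,114.
Rural Housing Credit: income exceeds £280,700 by £30,300, which is 7 full-or-partial £5,000 increments; reduction = 7 × £48 = £336, leaving £3,384.
Total: £4,600 + £1,114 + £3,384 = £9,098.

£9,098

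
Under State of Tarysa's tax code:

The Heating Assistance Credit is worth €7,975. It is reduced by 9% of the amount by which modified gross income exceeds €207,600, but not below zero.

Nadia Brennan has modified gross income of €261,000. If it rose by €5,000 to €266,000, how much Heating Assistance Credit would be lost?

€450

At €261,000 — 9% of the €53,400 excess over €207,600 is €4,806; credit = €7,975 − €4,806 = €3,169.
At €266,000 — 9% of the €58,400 excess over €207,600 is €5,256; credit = €7,975 − €5,256 = €2,719.
Lost: €3,169 − €2,719 = €450.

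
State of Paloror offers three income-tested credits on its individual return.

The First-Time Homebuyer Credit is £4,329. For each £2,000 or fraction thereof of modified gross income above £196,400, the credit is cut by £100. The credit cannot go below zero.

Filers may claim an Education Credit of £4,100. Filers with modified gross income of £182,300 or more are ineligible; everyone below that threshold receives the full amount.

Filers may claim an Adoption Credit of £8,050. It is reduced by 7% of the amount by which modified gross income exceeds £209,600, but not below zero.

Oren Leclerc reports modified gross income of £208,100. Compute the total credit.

£11,779

First-Time Homebuyer Credit: income exceeds £196,400 by £11,700, which is 6 full-or-partial £2,000 increments; reduction = 6 × £100 = £600, leaving £3,729.
Education Credit: £208,100 meets or exceeds the £182,300 cutoff, so the credit is £0.
Adoption Credit: £208,100 is at or below the £209,600 threshold, so the full £8,050 applies.
Total: £3,729 + £0 + £8,050 = £11,779.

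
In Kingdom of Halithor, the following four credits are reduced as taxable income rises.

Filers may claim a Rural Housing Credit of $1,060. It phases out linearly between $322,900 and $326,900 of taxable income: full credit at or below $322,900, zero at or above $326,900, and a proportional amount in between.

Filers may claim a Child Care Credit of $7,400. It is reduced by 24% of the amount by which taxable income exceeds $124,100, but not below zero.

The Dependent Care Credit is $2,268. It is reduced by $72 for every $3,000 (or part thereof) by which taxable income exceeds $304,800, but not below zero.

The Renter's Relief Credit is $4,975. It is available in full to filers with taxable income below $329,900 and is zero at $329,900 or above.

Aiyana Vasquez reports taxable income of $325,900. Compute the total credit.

$6,932

Rural Housing Credit: $325,900 is $3,000 into a $4,000 phase-out range, leaving 1,000/4,000 of the credit: $1,060 × 1,000/4,000 = $265.
Child Care Credit: 24% of the $201,800 excess over $124,100 is $48,432 ≥ base, so the credit is $0.
Dependent Care Credit: income exceeds $304,800 by $21,100, which is 8 full-or-partial $3,000 increments; reduction = 8 × $72 = $576, leaving $1,692.
Renter's Relief Credit: $325,900 is below the $329,900 cutoff, so the full $4,975 applies.
Total: $265 + $0 + $1,692 + $4,975 = $6,932.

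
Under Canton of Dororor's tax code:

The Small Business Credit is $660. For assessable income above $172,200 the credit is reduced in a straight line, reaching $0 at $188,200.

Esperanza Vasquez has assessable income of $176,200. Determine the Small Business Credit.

$495

Small Business Credit: $176,200 is $4,000 into a $16,000 phase-out range, leaving 12,000/16,000 of the credit: $660 × 12,000/16,000 = $495.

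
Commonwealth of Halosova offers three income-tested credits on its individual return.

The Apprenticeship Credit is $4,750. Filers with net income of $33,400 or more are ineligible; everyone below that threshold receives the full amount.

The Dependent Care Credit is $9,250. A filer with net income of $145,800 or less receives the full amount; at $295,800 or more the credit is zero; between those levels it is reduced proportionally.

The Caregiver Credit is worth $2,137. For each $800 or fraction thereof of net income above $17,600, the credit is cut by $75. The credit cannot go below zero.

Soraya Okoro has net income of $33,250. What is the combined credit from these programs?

$14,637

Apprenticeship Credit: $33,250 is below the $33,400 cutoff, so the full $4,750 applies.
Dependent Care Credit: $33,250 is at or below the $145,800 threshold, so the full $9,250 applies.
Caregiver Credit: income exceeds $17,600 by $15,650, which is 20 full-or-partial $800 increments; reduction = 20 × $75 = $1,500, leaving $637.
Total: $4,750 + $9,250 + $637 = $14,637.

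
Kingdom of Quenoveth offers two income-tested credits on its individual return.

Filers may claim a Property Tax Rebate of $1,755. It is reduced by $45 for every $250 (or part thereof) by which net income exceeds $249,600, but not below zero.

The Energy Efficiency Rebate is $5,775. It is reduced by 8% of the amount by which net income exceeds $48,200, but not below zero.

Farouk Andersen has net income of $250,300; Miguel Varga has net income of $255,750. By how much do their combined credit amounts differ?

Farouk ($250,300): Property Tax Rebate: income exceeds $249,600 by $700, which is 3 full-or-partial $250 increments; reduction = 3 × $45 = $135, leaving $1,620. Energy Efficiency Rebate: 8% of the $202,100 excess over $48,200 is $16,168 ≥ base, so the credit is $0. total $1,620 + $0 = $1,620
Miguel ($255,750): Property Tax Rebate: income exceeds $249,600 by $6,150, which is 25 full-or-partial $250 increments; reduction = 25 × $45 = $1,125, leaving $630. Energy Efficiency Rebate: 8% of the $207,550 excess over $48,200 is $16,604 ≥ base, so the credit is $0. total $630 + $0 = $630
Difference: |$1,620 − $630| = $990.

$990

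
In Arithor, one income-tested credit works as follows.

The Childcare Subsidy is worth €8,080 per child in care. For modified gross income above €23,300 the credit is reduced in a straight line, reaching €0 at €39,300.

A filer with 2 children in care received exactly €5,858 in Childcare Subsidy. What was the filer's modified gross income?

Full credit = 2 × €8,080 = €16,160.
€5,858 is 5,858/16,160 of the full €16,160, so 10,302/16,160 of the €16,000 range has been used: income = €23,300 + €16,000 × 10,302/16,160 = €33,500.

€33,500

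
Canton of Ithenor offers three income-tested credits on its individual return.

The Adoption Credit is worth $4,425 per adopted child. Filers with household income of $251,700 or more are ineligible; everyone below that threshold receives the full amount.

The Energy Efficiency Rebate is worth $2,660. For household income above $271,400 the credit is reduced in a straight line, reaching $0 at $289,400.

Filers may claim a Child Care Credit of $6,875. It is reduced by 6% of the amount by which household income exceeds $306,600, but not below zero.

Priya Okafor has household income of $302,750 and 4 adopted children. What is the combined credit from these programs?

$6,875

Adoption Credit: base = 4 × $4,425 = $17,700. $302,750 meets or exceeds the $251,700 cutoff, so the credit is $0.
Energy Efficiency Rebate: $302,750 is at or above $289,400, so the credit is $0.
Child Care Credit: $302,750 is at or below the $306,600 threshold, so the full $6,875 applies.
Total: $0 + $0 + $6,875 = $6,875.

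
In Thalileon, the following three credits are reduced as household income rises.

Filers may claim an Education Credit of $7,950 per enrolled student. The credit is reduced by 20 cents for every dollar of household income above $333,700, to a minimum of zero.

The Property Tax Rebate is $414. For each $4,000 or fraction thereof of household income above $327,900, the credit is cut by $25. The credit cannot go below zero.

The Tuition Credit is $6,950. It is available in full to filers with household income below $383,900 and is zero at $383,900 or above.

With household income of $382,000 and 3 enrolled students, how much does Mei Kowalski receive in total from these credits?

$21,204

Education Credit: base = 3 × $7,950 = $23,850. 20% of the $48,300 excess over $333,700 is $9,660; credit = $23,850 − $9,660 = $14,190.
Property Tax Rebate: income exceeds $327,900 by $54,100, which is 14 full-or-partial $4,000 increments; reduction = 14 × $25 = $350, leaving $64.
Tuition Credit: $382,000 is below the $383,900 cutoff, so the full $6,950 applies.
Total: $14,190 + $64 + $6,950 = $21,204.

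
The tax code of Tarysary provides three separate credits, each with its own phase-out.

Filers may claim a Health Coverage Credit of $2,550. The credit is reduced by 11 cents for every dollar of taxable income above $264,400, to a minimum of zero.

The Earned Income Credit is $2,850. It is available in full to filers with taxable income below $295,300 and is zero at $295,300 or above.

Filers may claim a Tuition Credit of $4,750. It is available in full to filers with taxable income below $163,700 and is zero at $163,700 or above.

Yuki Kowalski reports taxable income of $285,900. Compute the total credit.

Health Coverage Credit: 11% of the $21,500 excess over $264,400 is $2,365; credit = $2,550 − $2,365 = $185.
Earned Income Credit: $285,900 is below the $295,300 cutoff, so the full $2,850 applies.
Tuition Credit: $285,900 meets or exceeds the $163,700 cutoff, so the credit is $0.
Total: $185 + $2,850 + $0 = $3,035.

$3,035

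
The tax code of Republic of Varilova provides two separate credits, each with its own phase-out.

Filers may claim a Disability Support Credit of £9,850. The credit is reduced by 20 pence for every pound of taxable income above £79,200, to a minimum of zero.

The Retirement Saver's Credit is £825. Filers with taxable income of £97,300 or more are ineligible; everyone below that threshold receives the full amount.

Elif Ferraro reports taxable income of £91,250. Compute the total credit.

£8,265

Disability Support Credit: 20% of the £12,050 excess over £79,200 is £2,410; credit = £9,850 − £2,410 = £7,440.
Retirement Saver's Credit: £91,250 is below the £97,300 cutoff, so the full £825 applies.
Total: £7,440 + £825 = £8,265.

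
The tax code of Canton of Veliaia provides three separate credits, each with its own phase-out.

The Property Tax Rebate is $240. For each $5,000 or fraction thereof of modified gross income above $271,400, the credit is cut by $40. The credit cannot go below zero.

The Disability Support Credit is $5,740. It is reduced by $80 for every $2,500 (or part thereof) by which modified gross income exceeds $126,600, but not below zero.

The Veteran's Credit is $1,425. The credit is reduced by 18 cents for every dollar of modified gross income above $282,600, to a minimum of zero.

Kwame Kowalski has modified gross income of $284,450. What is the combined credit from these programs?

Property Tax Rebate: income exceeds $271,400 by $13,050, which is 3 full-or-partial $5,000 increments; reduction = 3 × $40 = $120, leaving $120.
Disability Support Credit: income exceeds $126,600 by $157,850, which is 64 full-or-partial $2,500 increments; reduction = 64 × $80 = $5,120, leaving $620.
Veteran's Credit: 18% of the $1,850 excess over $282,600 is $333; credit = $1,425 − $333 = $1,092.
Total: $120 + $620 + $1,092 = $1,832.

$1,832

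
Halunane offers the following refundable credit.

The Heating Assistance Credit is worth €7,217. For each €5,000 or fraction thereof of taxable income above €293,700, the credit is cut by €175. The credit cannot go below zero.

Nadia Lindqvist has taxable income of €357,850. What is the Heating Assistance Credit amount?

Heating Assistance Credit: income exceeds €293,700 by €64,150, which is 13 full-or-partial €5,000 increments; reduction = 13 × €175 = €2,275, leaving €4,942.

€4,942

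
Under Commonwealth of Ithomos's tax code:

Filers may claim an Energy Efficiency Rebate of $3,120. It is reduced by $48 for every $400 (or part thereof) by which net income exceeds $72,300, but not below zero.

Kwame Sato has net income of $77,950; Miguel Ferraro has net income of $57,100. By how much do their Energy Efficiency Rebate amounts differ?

Kwame ($77,950): Energy Efficiency Rebate: income exceeds $72,300 by $5,650, which is 15 full-or-partial $400 increments; reduction = 15 × $48 = $720, leaving $2,400.
Miguel ($57,100): Energy Efficiency Rebate: $57,100 is at or below the $72,300 threshold, so the full $3,120 applies.
Difference: |$2,400 − $3,120| = $720.

$720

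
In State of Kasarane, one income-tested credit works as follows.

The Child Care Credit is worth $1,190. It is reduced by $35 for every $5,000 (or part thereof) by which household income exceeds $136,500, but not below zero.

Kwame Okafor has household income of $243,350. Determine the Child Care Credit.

$420

Child Care Credit: income exceeds $136,500 by $106,850, which is 22 full-or-partial $5,000 increments; reduction = 22 × $35 = $770, leaving $420.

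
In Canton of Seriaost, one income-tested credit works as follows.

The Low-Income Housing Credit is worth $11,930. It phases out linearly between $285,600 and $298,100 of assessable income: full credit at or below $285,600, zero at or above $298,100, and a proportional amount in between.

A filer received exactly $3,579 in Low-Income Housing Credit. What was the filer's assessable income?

$3,579 is 3,579/11,930 of the full $11,930, so 8,351/11,930 of the $12,500 range has been used: income = $285,600 + $12,500 × 8,351/11,930 = $294,350.

$294,350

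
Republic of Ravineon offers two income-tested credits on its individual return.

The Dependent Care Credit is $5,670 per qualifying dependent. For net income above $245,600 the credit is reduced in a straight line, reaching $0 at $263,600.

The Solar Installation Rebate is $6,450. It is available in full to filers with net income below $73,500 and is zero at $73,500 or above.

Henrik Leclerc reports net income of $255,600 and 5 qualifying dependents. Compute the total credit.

$12,600

Dependent Care Credit: base = 5 × $5,670 = $28,350. $255,600 is $10,000 into a $18,000 phase-out range, leaving 8,000/18,000 of the credit: $28,350 × 8,000/18,000 = $12,600.
Solar Installation Rebate: $255,600 meets or exceeds the $73,500 cutoff, so the credit is $0.
Total: $12,600 + $0 = $12,600.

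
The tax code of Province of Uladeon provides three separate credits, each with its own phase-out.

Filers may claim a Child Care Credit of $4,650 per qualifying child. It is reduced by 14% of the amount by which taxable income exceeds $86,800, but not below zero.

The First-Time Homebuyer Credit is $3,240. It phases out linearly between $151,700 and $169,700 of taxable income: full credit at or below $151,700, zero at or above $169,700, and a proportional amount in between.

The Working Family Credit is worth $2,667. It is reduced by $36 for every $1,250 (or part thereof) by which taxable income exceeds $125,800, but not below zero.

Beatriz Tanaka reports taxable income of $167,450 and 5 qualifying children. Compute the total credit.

$13,807

Child Care Credit: base = 5 × $4,650 = $23,250. 14% of the $80,650 excess over $86,800 is $11,291; credit = $23,250 − $11,291 = $11,959.
First-Time Homebuyer Credit: $167,450 is $15,750 into a $18,000 phase-out range, leaving 2,250/18,000 of the credit: $3,240 × 2,250/18,000 = $405.
Working Family Credit: income exceeds $125,800 by $41,650, which is 34 full-or-partial $1,250 increments; reduction = 34 × $36 = $1,224, leaving $1,443.
Total: $11,959 + $405 + $1,443 = $13,807.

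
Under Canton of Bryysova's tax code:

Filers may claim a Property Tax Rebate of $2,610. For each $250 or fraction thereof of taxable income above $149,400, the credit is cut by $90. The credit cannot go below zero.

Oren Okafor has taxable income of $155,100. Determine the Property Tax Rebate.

$540

Property Tax Rebate: income exceeds $149,400 by $5,700, which is 23 full-or-partial $250 increments; reduction = 23 × $90 = $2,070, leaving $540.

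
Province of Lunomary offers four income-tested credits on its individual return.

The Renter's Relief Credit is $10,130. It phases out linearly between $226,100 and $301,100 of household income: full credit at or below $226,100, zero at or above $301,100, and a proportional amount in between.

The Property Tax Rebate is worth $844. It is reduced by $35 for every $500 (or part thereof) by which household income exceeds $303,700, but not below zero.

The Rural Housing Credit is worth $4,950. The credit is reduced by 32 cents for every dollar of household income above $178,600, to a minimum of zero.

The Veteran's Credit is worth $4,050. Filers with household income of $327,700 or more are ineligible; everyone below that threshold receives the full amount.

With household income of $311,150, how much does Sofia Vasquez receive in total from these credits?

Renter's Relief Credit: $311,150 is at or above $301,100, so the credit is $0.
Property Tax Rebate: income exceeds $303,700 by $7,450, which is 15 full-or-partial $500 increments; reduction = 15 × $35 = $525, leaving $319.
Rural Housing Credit: 32% of the $132,550 excess over $178,600 is $42,416 ≥ base, so the credit is $0.
Veteran's Credit: $311,150 is below the $327,700 cutoff, so the full $4,050 applies.
Total: $0 + $319 + $0 + $4,050 = $4,369.

$4,369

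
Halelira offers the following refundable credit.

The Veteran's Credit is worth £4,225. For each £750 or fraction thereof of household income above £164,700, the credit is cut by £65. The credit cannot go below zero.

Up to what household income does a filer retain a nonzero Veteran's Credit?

£212,700

After 64 increments the reduction is 64 × £65 = £4,160, leaving £65; one more increment wipes it out. Increment 64 ends at excess 64 × £750 = £48,000, so the highest qualifying income is £164,700 + £48,000 = £212,700.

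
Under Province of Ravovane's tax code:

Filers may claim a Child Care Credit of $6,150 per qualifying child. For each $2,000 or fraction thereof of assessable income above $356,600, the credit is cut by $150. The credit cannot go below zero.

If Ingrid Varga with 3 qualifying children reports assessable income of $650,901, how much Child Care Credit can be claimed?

Child Care Credit: base = 3 × $6,150 = $18,450. income exceeds $356,600 by $294,301 → 148 increments × $150 = $22,200 ≥ base, so the credit is $0.

$0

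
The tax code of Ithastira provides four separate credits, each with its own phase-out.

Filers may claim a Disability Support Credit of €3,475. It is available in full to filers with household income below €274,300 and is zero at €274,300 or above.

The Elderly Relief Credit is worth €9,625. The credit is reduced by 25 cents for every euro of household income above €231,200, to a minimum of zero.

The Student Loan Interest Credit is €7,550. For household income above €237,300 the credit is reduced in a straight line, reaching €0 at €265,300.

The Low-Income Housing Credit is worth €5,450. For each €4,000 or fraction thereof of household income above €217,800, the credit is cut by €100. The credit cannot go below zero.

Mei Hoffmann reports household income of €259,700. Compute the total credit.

€11,835

Disability Support Credit: €259,700 is below the €274,300 cutoff, so the full €3,475 applies.
Elderly Relief Credit: 25% of the €28,500 excess over €231,200 is €7,125; credit = €9,625 − €7,125 = €2,500.
Student Loan Interest Credit: €259,700 is €22,400 into a €28,000 phase-out range, leaving 5,600/28,000 of the credit: €7,550 × 5,600/28,000 = €1,510.
Low-Income Housing Credit: income exceeds €217,800 by €41,900, which is 11 full-or-partial €4,000 increments; reduction = 11 × €100 = €1,100, leaving €4,350.
Total: €3,475 + €2,500 + €1,510 + €4,350 = €11,835.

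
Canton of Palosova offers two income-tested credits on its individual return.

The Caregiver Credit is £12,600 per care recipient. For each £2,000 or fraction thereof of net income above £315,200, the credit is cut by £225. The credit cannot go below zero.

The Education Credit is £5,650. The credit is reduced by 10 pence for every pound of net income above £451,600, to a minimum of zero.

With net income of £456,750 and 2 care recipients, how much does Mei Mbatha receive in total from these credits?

£14,360

Caregiver Credit: base = 2 × £12,600 = £25,200. income exceeds £315,200 by £141,550, which is 71 full-or-partial £2,000 increments; reduction = 71 × £225 = £15,975, leaving £9,225.
Education Credit: 10% of the £5,150 excess over £451,600 is £515; credit = £5,650 − £515 = £5,135.
Total: £9,225 + £5,135 = £14,360.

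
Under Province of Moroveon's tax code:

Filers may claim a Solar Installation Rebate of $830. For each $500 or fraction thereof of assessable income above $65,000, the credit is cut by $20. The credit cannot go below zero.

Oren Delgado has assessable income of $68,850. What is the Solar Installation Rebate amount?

$670

Solar Installation Rebate: income exceeds $65,000 by $3,850, which is 8 full-or-partial $500 increments; reduction = 8 × $20 = $160, leaving $670.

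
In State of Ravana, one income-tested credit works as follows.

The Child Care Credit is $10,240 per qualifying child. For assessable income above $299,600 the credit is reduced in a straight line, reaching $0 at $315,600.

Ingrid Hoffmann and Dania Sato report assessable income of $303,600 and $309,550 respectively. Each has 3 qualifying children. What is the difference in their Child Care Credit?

Ingrid ($303,600): Child Care Credit: base = 3 × $10,240 = $30,720. $303,600 is $4,000 into a $16,000 phase-out range, leaving 12,000/16,000 of the credit: $30,720 × 12,000/16,000 = $23,040.
Dania ($309,550): Child Care Credit: base = 3 × $10,240 = $30,720. $309,550 is $9,950 into a $16,000 phase-out range, leaving 6,050/16,000 of the credit: $30,720 × 6,050/16,000 = $11,616.
Difference: |$23,040 − $11,616| = $11,424.

$11,424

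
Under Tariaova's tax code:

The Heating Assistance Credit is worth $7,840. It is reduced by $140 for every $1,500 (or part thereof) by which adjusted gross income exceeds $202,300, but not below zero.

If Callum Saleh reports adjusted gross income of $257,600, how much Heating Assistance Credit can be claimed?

Heating Assistance Credit: income exceeds $202,300 by $55,300, which is 37 full-or-partial $1,500 increments; reduction = 37 × $140 = $5,180, leaving $2,660.

$2,660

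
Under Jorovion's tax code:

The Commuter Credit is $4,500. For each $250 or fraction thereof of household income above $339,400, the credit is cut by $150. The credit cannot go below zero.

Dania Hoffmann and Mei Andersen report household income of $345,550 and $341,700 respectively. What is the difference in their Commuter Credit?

Dania ($345,550): Commuter Credit: income exceeds $339,400 by $6,150, which is 25 full-or-partial $250 increments; reduction = 25 × $150 = $3,750, leaving $750.
Mei ($341,700): Commuter Credit: income exceeds $339,400 by $2,300, which is 10 full-or-partial $250 increments; reduction = 10 × $150 = $1,500, leaving $3,000.
Difference: |$750 − $3,000| = $2,250.

$2,250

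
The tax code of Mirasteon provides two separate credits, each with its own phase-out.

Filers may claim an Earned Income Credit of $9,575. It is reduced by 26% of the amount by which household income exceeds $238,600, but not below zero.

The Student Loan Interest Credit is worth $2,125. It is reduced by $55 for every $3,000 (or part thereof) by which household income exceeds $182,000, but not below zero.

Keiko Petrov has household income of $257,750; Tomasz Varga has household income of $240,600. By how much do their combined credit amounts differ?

Keiko ($257,750): Earned Income Credit: 26% of the $19,150 excess over $238,600 is $4,979; credit = $9,575 − $4,979 = $4,596. Student Loan Interest Credit: income exceeds $182,000 by $75,750, which is 26 full-or-partial $3,000 increments; reduction = 26 × $55 = $1,430, leaving $695. total $4,596 + $695 = $5,291
Tomasz ($240,600): Earned Income Credit: 26% of the $2,000 excess over $238,600 is $520; credit = $9,575 − $520 = $9,055. Student Loan Interest Credit: income exceeds $182,000 by $58,600, which is 20 full-or-partial $3,000 increments; reduction = 20 × $55 = $1,100, leaving $1,025. total $9,055 + $1,025 = $10,080
Difference: |$5,291 − $10,080| = $4,789.

$4,789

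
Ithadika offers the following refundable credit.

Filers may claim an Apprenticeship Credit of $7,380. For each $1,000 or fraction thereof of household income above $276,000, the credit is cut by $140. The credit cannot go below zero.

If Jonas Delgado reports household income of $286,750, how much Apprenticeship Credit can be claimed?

$5,840

Apprenticeship Credit: income exceeds $276,000 by $10,750, which is 11 full-or-partial $1,000 increments; reduction = 11 × $140 = $1,540, leaving $5,840.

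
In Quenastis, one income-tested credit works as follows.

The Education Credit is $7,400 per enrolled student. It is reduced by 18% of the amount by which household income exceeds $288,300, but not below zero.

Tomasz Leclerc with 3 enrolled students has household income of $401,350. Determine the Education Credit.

$1,851

Education Credit: base = 3 × $7,400 = $22,200. 18% of the $113,050 excess over $288,300 is $20,349; credit = $22,200 − $20,349 = $1,851.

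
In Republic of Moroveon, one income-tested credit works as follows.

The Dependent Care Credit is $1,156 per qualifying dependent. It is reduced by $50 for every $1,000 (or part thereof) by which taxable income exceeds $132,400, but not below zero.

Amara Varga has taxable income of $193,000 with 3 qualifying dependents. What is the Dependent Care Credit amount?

$418

Dependent Care Credit: base = 3 × $1,156 = $3,468. income exceeds $132,400 by $60,600, which is 61 full-or-partial $1,000 increments; reduction = 61 × $50 = $3,050, leaving $418.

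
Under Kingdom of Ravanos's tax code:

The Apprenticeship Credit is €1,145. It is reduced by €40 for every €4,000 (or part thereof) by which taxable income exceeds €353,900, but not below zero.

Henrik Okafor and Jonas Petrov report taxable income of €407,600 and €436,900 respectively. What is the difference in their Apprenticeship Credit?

€280

Henrik (€407,600): Apprenticeship Credit: income exceeds €353,900 by €53,700, which is 14 full-or-partial €4,000 increments; reduction = 14 × €40 = €560, leaving €585.
Jonas (€436,900): Apprenticeship Credit: income exceeds €353,900 by €83,000, which is 21 full-or-partial €4,000 increments; reduction = 21 × €40 = €840, leaving €305.
Difference: |€585 − €305| = €280.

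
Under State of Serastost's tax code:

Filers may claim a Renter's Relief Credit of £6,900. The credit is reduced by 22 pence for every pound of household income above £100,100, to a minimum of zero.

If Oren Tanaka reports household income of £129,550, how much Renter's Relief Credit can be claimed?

Renter's Relief Credit: 22% of the £29,450 excess over £100,100 is £6,479; credit = £6,900 − £6,479 = £421.

£421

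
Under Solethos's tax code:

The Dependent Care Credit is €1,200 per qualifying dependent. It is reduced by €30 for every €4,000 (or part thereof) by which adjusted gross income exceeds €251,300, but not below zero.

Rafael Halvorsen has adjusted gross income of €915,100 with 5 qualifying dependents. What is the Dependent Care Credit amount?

Dependent Care Credit: base = 5 × €1,200 = €6,000. income exceeds €251,300 by €663,800, which is 166 full-or-partial €4,000 increments; reduction = 166 × €30 = €4,980, leaving €1,020.

€1,020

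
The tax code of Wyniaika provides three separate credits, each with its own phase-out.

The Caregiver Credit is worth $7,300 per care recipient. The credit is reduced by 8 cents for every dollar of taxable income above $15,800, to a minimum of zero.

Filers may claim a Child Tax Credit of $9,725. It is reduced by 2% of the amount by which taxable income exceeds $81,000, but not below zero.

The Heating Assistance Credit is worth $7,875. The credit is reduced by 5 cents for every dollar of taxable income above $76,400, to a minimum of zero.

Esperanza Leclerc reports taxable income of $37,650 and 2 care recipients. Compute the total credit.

Caregiver Credit: base = 2 × $7,300 = $14,600. 8% of the $21,850 excess over $15,800 is $1,748; credit = $14,600 − $1,748 = $12,852.
Child Tax Credit: $37,650 is at or below the $81,000 threshold, so the full $9,725 applies.
Heating Assistance Credit: $37,650 is at or below the $76,400 threshold, so the full $7,875 applies.
Total: $12,852 + $9,725 + $7,875 = $30,452.

$30,452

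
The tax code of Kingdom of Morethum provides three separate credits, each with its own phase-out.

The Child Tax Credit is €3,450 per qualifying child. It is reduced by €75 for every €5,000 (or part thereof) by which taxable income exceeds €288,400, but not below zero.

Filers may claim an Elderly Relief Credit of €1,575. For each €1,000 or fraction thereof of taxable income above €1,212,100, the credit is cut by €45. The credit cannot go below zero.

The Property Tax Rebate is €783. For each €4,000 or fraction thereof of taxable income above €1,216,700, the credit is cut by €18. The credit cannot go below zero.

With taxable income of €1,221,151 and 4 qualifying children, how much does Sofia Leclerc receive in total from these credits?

Child Tax Credit: base = 4 × €3,450 = €13,800. income exceeds €288,400 by €932,751 → 187 increments × €75 = €14,025 ≥ base, so the credit is €0.
Elderly Relief Credit: income exceeds €1,212,100 by €9,051, which is 10 full-or-partial €1,000 increments; reduction = 10 × €45 = €450, leaving €1,125.
Property Tax Rebate: income exceeds €1,216,700 by €4,451, which is 2 full-or-partial €4,000 increments; reduction = 2 × €18 = €36, leaving €747.
Total: €0 + €1,125 + €747 = €1,872.

€1,872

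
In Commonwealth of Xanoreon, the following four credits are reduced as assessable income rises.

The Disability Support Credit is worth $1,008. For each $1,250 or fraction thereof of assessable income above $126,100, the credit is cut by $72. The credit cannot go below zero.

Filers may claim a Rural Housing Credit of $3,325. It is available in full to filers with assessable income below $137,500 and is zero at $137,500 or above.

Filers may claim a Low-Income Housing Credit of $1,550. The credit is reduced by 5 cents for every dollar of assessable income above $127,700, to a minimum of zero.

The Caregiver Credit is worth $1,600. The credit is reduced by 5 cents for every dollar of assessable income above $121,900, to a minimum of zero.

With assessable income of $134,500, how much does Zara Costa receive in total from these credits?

$6,009

Disability Support Credit: income exceeds $126,100 by $8,400, which is 7 full-or-partial $1,250 increments; reduction = 7 × $72 = $504, leaving $504.
Rural Housing Credit: $134,500 is below the $137,500 cutoff, so the full $3,325 applies.
Low-Income Housing Credit: 5% of the $6,800 excess over $127,700 is $340; credit = $1,550 − $340 = $1,210.
Caregiver Credit: 5% of the $12,600 excess over $121,900 is $630; credit = $1,600 − $630 = $970.
Total: $504 + $3,325 + $1,210 + $970 = $6,009.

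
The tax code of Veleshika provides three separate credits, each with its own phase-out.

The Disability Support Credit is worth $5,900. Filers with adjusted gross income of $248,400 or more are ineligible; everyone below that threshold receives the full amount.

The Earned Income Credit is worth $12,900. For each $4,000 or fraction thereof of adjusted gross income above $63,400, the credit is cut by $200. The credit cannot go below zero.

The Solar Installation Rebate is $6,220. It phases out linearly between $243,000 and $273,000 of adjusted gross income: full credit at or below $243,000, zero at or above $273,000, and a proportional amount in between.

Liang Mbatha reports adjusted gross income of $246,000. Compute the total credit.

$15,198

Disability Support Credit: $246,000 is below the $248,400 cutoff, so the full $5,900 applies.
Earned Income Credit: income exceeds $63,400 by $182,600, which is 46 full-or-partial $4,000 increments; reduction = 46 × $200 = $9,200, leaving $3,700.
Solar Installation Rebate: $246,000 is $3,000 into a $30,000 phase-out range, leaving 27,000/30,000 of the credit: $6,220 × 27,000/30,000 = $5,598.
Total: $5,900 + $3,700 + $5,598 = $15,198.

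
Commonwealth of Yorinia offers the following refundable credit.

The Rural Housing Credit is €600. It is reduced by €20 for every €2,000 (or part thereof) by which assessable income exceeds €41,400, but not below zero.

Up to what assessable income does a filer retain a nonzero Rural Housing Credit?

€99,400

After 29 increments the reduction is 29 × €20 = €580, leaving €20; one more increment wipes it out. Increment 29 ends at excess 29 × €2,000 = €58,000, so the highest qualifying income is €41,400 + €58,000 = €99,400.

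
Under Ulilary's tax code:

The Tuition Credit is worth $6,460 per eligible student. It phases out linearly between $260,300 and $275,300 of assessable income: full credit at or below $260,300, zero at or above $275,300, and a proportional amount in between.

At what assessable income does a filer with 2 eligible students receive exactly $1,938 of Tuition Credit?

Full credit = 2 × $6,460 = $12,920.
$1,938 is 1,938/12,920 of the full $12,920, so 10,982/12,920 of the $15,000 range has been used: income = $260,300 + $15,000 × 10,982/12,920 = $273,050.

$273,050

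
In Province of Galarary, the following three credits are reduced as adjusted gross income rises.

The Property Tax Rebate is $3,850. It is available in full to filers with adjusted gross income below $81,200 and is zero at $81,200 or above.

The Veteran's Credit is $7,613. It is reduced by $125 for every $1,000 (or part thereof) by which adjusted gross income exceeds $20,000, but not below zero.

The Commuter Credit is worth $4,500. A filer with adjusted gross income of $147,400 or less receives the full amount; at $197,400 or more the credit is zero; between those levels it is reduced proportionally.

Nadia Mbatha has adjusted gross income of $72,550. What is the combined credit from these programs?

Property Tax Rebate: $72,550 is below the $81,200 cutoff, so the full $3,850 applies.
Veteran's Credit: income exceeds $20,000 by $52,550, which is 53 full-or-partial $1,000 increments; reduction = 53 × $125 = $6,625, leaving $988.
Commuter Credit: $72,550 is at or below the $147,400 threshold, so the full $4,500 applies.
Total: $3,850 + $988 + $4,500 = $9,338.

$9,338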